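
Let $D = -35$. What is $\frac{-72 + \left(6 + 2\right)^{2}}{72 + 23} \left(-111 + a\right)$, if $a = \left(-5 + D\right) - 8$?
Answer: $\frac{1272}{95} \approx 13.389$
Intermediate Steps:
$a = -48$ ($a = \left(-5 - 35\right) - 8 = -40 - 8 = -48$)
$\frac{-72 + \left(6 + 2\right)^{2}}{72 + 23} \left(-111 + a\right) = \frac{-72 + \left(6 + 2\right)^{2}}{72 + 23} \left(-111 - 48\right) = \frac{-72 + 8^{2}}{95} \left(-159\right) = \left(-72 + 64\right) \frac{1}{95} \left(-159\right) = \left(-8\right) \frac{1}{95} \left(-159\right) = \left(- \frac{8}{95}\right) \left(-159\right) = \frac{1272}{95}$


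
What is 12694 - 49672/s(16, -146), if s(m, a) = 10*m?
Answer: 247671/20 ≈ 12384.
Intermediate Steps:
12694 - 49672/s(16, -146) = 12694 - 49672/(10*16) = 12694 - 49672/160 = 12694 - 1*6209/20 = 12694 - 6209/20 = 247671/20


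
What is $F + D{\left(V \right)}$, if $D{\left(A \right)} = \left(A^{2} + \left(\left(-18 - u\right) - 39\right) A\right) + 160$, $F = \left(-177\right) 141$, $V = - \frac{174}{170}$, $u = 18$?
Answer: $- \frac{178596131}{7225} \approx -24719.0$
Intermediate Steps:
$V = - \frac{87}{85}$ ($V = \left(-174\right) \frac{1}{170} = - \frac{87}{85} \approx -1.0235$)
$F = -24957$
$D{\left(A \right)} = 160 + A^{2} - 75 A$ ($D{\left(A \right)} = \left(A^{2} + \left(\left(-18 - 18\right) - 39\right) A\right) + 160 = \left(A^{2} + \left(-36 - 39\right) A\right) + 160 = \left(A^{2} - 75 A\right) + 160 = 160 + A^{2} - 75 A$)
$F + D{\left(V \right)} = -24957 + \left(160 + \left(- \frac{87}{85}\right)^{2} - - \frac{1305}{17}\right) = -24957 + \left(160 + \frac{7569}{7225} + \frac{1305}{17}\right) = -24957 + \frac{1718194}{7225} = - \frac{178596131}{7225}$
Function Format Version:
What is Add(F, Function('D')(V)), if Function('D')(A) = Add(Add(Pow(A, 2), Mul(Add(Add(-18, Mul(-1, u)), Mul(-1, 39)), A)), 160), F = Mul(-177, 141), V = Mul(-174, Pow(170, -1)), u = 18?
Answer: Rational(-178596131, 7225) ≈ -24719.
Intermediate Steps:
V = Rational(-87, 85) (V = Mul(-174, Rational(1, 170)) = Rational(-87, 85) ≈ -1.0235)
F = -24957
Function('D')(A) = Add(160, Pow(A, 2), Mul(-75, A)) (Function('D')(A) = Add(Add(Pow(A, 2), Mul(Add(Add(-18, Mul(-1, 18)), Mul(-1, 39)), A)), 160) = Add(Add(Pow(A, 2), Mul(Add(Add(-18, -18), -39), A)), 160) = Add(Add(Pow(A, 2), Mul(Add(-36, -39), A)), 160) = Add(Add(Pow(A, 2), Mul(-75, A)), 160) = Add(160, Pow(A, 2), Mul(-75, A)))
Add(F, Function('D')(V)) = Add(-24957, Add(160, Pow(Rational(-87, 85), 2), Mul(-75, Rational(-87, 85)))) = Add(-24957, Add(160, Rational(7569, 7225), Rational(1305, 17))) = Add(-24957, Rational(1718194, 7225)) = Rational(-178596131, 7225)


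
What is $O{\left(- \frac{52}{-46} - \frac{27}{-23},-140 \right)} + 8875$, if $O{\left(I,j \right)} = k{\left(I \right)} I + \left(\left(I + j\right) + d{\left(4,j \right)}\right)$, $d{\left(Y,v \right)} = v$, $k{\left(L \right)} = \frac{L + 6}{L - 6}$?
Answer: $\frac{16797607}{1955} \approx 8592.1$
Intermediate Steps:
$k{\left(L \right)} = \frac{6 + L}{-6 + L}$
$O{\left(I,j \right)} = I + 2 j + \frac{I \left(6 + I\right)}{-6 + I}$ ($O{\left(I,j \right)} = \frac{6 + I}{-6 + I} I + \left(\left(I + j\right) + j\right) = \frac{I \left(6 + I\right)}{-6 + I} + \left(I + 2 j\right) = I + 2 j + \frac{I \left(6 + I\right)}{-6 + I}$)
$O{\left(- \frac{52}{-46} - \frac{27}{-23},-140 \right)} + 8875 = \frac{\left(- \frac{52}{-46} - \frac{27}{-23}\right) \left(6 - \left(- \frac{27}{23} - \frac{26}{23}\right)\right) + \left(-6 - \left(- \frac{27}{23} - \frac{26}{23}\right)\right) \left(\left(- \frac{52}{-46} - \frac{27}{-23}\right) + 2 \left(-140\right)\right)}{-6 - \left(- \frac{27}{23} - \frac{26}{23}\right)} + 8875 = \frac{\left(\left(-52\right) \left(- \frac{1}{46}\right) - - \frac{27}{23}\right) \left(6 - - \frac{53}{23}\right) + \left(-6 - - \frac{53}{23}\right) \left(\left(\left(-52\right) \left(- \frac{1}{46}\right) - - \frac{27}{23}\right) - 280\right)}{-6 - - \frac{53}{23}} + 8875 = \frac{\left(\frac{26}{23} + \frac{27}{23}\right) \left(6 + \left(\frac{26}{23} + \frac{27}{23}\right)\right) + \left(-6 + \left(\frac{26}{23} + \frac{27}{23}\right)\right) \left(\left(\frac{26}{23} + \frac{27}{23}\right) - 280\right)}{-6 + \left(\frac{26}{23} + \frac{27}{23}\right)} + 8875 = \frac{\frac{53 \left(6 + \frac{53}{23}\right)}{23} + \left(-6 + \frac{53}{23}\right) \left(\frac{53}{23} - 280\right)}{-6 + \frac{53}{23}} + 8875 = \frac{\frac{53}{23} \cdot \frac{191}{23} - - \frac{542895}{529}}{- \frac{85}{23}} + 8875 = - \frac{23 \left(\frac{10123}{529} + \frac{542895}{529}\right)}{85} + 8875 = \left(- \frac{23}{85}\right) \frac{553018}{529} + 8875 = - \frac{553018}{1955} + 8875 = \frac{16797607}{1955}$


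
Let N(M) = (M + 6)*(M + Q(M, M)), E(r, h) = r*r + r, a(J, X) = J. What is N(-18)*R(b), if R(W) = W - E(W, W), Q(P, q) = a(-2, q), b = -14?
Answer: -47040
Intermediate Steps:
E(r, h) = r + r**2 (E(r, h) = r**2 + r = r + r**2)
Q(P, q) = -2
N(M) = (-2 + M)*(6 + M) (N(M) = (M + 6)*(M - 2) = (6 + M)*(-2 + M) = (-2 + M)*(6 + M))
R(W) = W - W*(1 + W)
N(-18)*R(b) = (-12 + (-18)**2 + 4*(-18))*(-1*(-14)**2) = (-12 + 324 - 72)*(-1*196) = 240*(-196) = -47040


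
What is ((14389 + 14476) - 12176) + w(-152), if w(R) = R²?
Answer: 39793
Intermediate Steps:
((14389 + 14476) - 12176) + w(-152) = ((14389 + 14476) - 12176) + (-152)² = (28865 - 12176) + 23104 = 16689 + 23104 = 39793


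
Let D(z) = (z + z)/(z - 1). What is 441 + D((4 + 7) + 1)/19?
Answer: 92193/209 ≈ 441.11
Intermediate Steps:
D(z) = 2*z/(-1 + z) (D(z) = (2*z)/(-1 + z) = 2*z/(-1 + z))
441 + D((4 + 7) + 1)/19 = 441 + (2*((4 + 7) + 1)/(-1 + ((4 + 7) + 1)))/19 = 441 + (2*(11 + 1)/(-1 + (11 + 1)))*(1/19) = 441 + (2*12/(-1 + 12))*(1/19) = 441 + (2*12/11)*(1/19) = 441 + (2*12*(1/11))*(1/19) = 441 + (24/11)*(1/19) = 441 + 24/209 = 92193/209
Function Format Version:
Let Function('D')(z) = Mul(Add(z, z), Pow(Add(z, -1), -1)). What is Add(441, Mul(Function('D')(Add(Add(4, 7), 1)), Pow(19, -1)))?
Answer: Rational(92193, 209) ≈ 441.11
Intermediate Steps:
Function('D')(z) = Mul(2, z, Pow(Add(-1, z), -1)) (Function('D')(z) = Mul(Mul(2, z), Pow(Add(-1, z), -1)) = Mul(2, z, Pow(Add(-1, z), -1)))
Add(441, Mul(Function('D')(Add(Add(4, 7), 1)), Pow(19, -1))) = Add(441, Mul(Mul(2, Add(Add(4, 7), 1), Pow(Add(-1, Add(Add(4, 7), 1)), -1)), Pow(19, -1))) = Add(441, Mul(Mul(2, Add(11, 1), Pow(Add(-1, Add(11, 1)), -1)), Rational(1, 19))) = Add(441, Mul(Mul(2, 12, Pow(Add(-1, 12), -1)), Rational(1, 19))) = Add(441, Mul(Mul(2, 12, Pow(11, -1)), Rational(1, 19))) = Add(441, Mul(Mul(2, 12, Rational(1, 11)), Rational(1, 19))) = Add(441, Mul(Rational(24, 11), Rational(1, 19))) = Add(441, Rational(24, 209)) = Rational(92193, 209)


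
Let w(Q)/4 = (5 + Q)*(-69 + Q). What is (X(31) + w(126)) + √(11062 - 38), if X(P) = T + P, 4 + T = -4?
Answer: 29891 + 4*√689 ≈ 29996.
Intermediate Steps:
T = -8 (T = -4 - 4 = -8)
X(P) = -8 + P
w(Q) = 4*(-69 + Q)*(5 + Q) (w(Q) = 4*((5 + Q)*(-69 + Q)) = 4*((-69 + Q)*(5 + Q)) = 4*(-69 + Q)*(5 + Q))
(X(31) + w(126)) + √(11062 - 38) = ((-8 + 31) + (-1380 - 256*126 + 4*126²)) + √(11062 - 38) = (23 + (-1380 - 32256 + 4*15876)) + √11024 = (23 + (-1380 - 32256 + 63504)) + 4*√689 = (23 + 29868) + 4*√689 = 29891 + 4*√689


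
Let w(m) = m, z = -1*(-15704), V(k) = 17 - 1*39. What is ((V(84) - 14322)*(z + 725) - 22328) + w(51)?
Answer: -235679853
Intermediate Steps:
V(k) = -22 (V(k) = 17 - 39 = -22)
z = 15704
((V(84) - 14322)*(z + 725) - 22328) + w(51) = ((-22 - 14322)*(15704 + 725) - 22328) + 51 = (-14344*16429 - 22328) + 51 = (-235657576 - 22328) + 51 = -235679904 + 51 = -235679853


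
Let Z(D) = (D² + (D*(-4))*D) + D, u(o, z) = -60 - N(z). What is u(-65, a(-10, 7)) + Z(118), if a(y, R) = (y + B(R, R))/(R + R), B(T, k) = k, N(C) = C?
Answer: -583993/14 ≈ -41714.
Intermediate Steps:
a(y, R) = (R + y)/(2*R) (a(y, R) = (y + R)/(R + R) = (R + y)/((2*R)) = (R + y)*(1/(2*R)) = (R + y)/(2*R))
u(o, z) = -60 - z
Z(D) = D - 3*D² (Z(D) = (D² + (-4*D)*D) + D = (D² - 4*D²) + D = -3*D² + D = D - 3*D²)
u(-65, a(-10, 7)) + Z(118) = (-60 - (7 - 10)/(2*7)) + 118*(1 - 3*118) = (-60 - (-3)/(2*7)) + 118*(1 - 354) = (-60 - 1*(-3/14)) + 118*(-353) = (-60 + 3/14) - 41654 = -837/14 - 41654 = -583993/14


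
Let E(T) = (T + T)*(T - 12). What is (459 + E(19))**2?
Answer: 525625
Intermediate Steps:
E(T) = 2*T*(-12 + T) (E(T) = (2*T)*(-12 + T) = 2*T*(-12 + T))
(459 + E(19))**2 = (459 + 2*19*(-12 + 19))**2 = (459 + 2*19*7)**2 = (459 + 266)**2 = 725**2 = 525625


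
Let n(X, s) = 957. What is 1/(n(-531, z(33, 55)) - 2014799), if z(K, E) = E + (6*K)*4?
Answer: -1/2013842 ≈ -4.9656e-7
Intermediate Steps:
z(K, E) = E + 24*K
1/(n(-531, z(33, 55)) - 2014799) = 1/(957 - 2014799) = 1/(-2013842) = -1/2013842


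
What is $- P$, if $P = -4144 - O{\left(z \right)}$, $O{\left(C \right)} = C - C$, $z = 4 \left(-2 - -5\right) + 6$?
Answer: $4144$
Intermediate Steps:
$z = 18$ ($z = 4 \left(-2 + 5\right) + 6 = 4 \cdot 3 + 6 = 12 + 6 = 18$)
$O{\left(C \right)} = 0$
$P = -4144$ ($P = -4144 - 0 = -4144 + 0 = -4144$)
$- P = \left(-1\right) \left(-4144\right) = 4144$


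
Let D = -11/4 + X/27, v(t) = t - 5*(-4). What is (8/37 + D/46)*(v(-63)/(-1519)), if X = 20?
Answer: 1363745/279216504 ≈ 0.0048842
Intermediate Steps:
v(t) = 20 + t (v(t) = t + 20 = 20 + t)
D = -217/108 (D = -11/4 + 20/27 = -217/108 ≈ -2.0093)
(8/37 + D/46)*(v(-63)/(-1519)) = (8/37 - 217/108/46)*((20 - 63)/(-1519)) = (8*(1/37) - 217/108*1/46)*(-43*(-1/1519)) = (8/37 - 217/4968)*(43/1519) = (31715/183816)*(43/1519) = 1363745/279216504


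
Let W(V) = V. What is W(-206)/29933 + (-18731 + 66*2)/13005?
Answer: -559402897/389278665 ≈ -1.4370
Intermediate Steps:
W(-206)/29933 + (-18731 + 66*2)/13005 = -206/29933 + (-18731 + 66*2)/13005 = -206*1/29933 + (-18731 + 132)*(1/13005) = -206/29933 - 18599*1/13005 = -206/29933 - 18599/13005 = -559402897/389278665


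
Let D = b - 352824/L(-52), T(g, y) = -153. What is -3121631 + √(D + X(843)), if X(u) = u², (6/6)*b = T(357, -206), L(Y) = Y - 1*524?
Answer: -3121631 + √102399630/12 ≈ -3.1208e+6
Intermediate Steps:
L(Y) = -524 + Y (L(Y) = Y - 524 = -524 + Y)
b = -153
D = 11029/24 (D = -153 - 352824/(-524 - 52) = -153 - 352824/(-576) = -153 - 352824*(-1/576) = -153 + 14701/24 = 11029/24 ≈ 459.54)
-3121631 + √(D + X(843)) = -3121631 + √(11029/24 + 843²) = -3121631 + √(11029/24 + 710649) = -3121631 + √(17066605/24) = -3121631 + √102399630/12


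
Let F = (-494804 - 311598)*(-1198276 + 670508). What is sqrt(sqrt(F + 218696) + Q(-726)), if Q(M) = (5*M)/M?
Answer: sqrt(5 + 2*sqrt(106398347358)) ≈ 807.70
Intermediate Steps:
F = 425593170736 (F = -806402*(-527768) = 425593170736)
Q(M) = 5
sqrt(sqrt(F + 218696) + Q(-726)) = sqrt(sqrt(425593170736 + 218696) + 5) = sqrt(sqrt(425593389432) + 5) = sqrt(2*sqrt(106398347358) + 5) = sqrt(5 + 2*sqrt(106398347358))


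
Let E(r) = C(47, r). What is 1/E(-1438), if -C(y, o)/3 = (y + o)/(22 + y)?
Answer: 23/1391 ≈ 0.016535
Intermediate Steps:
C(y, o) = -3*(o + y)/(22 + y) (C(y, o) = -3*(y + o)/(22 + y) = -3*(o + y)/(22 + y))
E(r) = -47/23 - r/23 (E(r) = 3*(-r - 1*47)/(22 + 47) = 3*(-r - 47)/69 = 3*(1/69)*(-47 - r) = -47/23 - r/23)
1/E(-1438) = 1/(-47/23 - 1/23*(-1438)) = 1/(-47/23 + 1438/23) = 1/(1391/23) = 23/1391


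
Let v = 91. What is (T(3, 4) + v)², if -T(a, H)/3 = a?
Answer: 6724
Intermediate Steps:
T(a, H) = -3*a
(T(3, 4) + v)² = (-3*3 + 91)² = (-9 + 91)² = 82² = 6724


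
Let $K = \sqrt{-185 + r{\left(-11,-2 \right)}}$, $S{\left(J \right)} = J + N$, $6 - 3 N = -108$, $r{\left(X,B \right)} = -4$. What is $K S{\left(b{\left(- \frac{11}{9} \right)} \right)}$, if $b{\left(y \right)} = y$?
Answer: $\frac{331 i \sqrt{21}}{3} \approx 505.61 i$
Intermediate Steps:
$N = 38$ ($N = 2 - -36 = 2 + 36 = 38$)
$S{\left(J \right)} = 38 + J$ ($S{\left(J \right)} = J + 38 = 38 + J$)
$K = 3 i \sqrt{21}$ ($K = \sqrt{-185 - 4} = \sqrt{-189} = 3 i \sqrt{21} \approx 13.748 i$)
$K S{\left(b{\left(- \frac{11}{9} \right)} \right)} = 3 i \sqrt{21} \left(38 - \frac{11}{9}\right) = 3 i \sqrt{21} \cdot \frac{331}{9} = \frac{331 i \sqrt{21}}{3}$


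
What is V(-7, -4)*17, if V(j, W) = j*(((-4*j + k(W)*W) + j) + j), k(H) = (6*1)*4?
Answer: 9758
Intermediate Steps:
k(H) = 24 (k(H) = 6*4 = 24)
V(j, W) = j*(-2*j + 24*W) (V(j, W) = j*(((-4*j + 24*W) + j) + j) = j*((-3*j + 24*W) + j) = j*(-2*j + 24*W))
V(-7, -4)*17 = (2*(-7)*(-1*(-7) + 12*(-4)))*17 = (2*(-7)*(7 - 48))*17 = (2*(-7)*(-41))*17 = 574*17 = 9758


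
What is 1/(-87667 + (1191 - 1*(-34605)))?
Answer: -1/51871 ≈ -1.9279e-5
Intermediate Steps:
1/(-87667 + (1191 - 1*(-34605))) = 1/(-87667 + (1191 + 34605)) = 1/(-87667 + 35796) = 1/(-51871) = -1/51871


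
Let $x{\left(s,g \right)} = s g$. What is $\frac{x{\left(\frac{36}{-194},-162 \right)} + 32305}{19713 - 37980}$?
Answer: $- \frac{3136501}{1771899} \approx -1.7701$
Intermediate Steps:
$x{\left(s,g \right)} = g s$
$\frac{x{\left(\frac{36}{-194},-162 \right)} + 32305}{19713 - 37980} = \frac{- 162 \frac{36}{-194} + 32305}{19713 - 37980} = \frac{- 162 \cdot 36 \left(- \frac{1}{194}\right) + 32305}{-18267} = \left(\left(-162\right) \left(- \frac{18}{97}\right) + 32305\right) \left(- \frac{1}{18267}\right) = \left(\frac{2916}{97} + 32305\right) \left(- \frac{1}{18267}\right) = \frac{3136501}{97} \left(- \frac{1}{18267}\right) = - \frac{3136501}{1771899}$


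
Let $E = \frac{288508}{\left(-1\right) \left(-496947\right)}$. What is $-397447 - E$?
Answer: $- \frac{17955489347}{45177} \approx -3.9745 \cdot 10^{5}$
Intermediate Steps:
$E = \frac{26228}{45177}$ ($E = \frac{288508}{496947} = 288508 \cdot \frac{1}{496947} = \frac{26228}{45177} \approx 0.58056$)
$-397447 - E = -397447 - \frac{26228}{45177} = - \frac{17955489347}{45177}$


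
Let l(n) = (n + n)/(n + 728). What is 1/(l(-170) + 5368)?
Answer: 279/1497502 ≈ 0.00018631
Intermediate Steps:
l(n) = 2*n/(728 + n) (l(n) = (2*n)/(728 + n) = 2*n/(728 + n))
1/(l(-170) + 5368) = 1/(2*(-170)/(728 - 170) + 5368) = 1/(2*(-170)/558 + 5368) = 1/(2*(-170)*(1/558) + 5368) = 1/(-170/279 + 5368) = 1/(1497502/279) = 279/1497502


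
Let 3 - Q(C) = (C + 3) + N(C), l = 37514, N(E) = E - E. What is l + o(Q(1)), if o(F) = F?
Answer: 37513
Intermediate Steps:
N(E) = 0
Q(C) = -C (Q(C) = 3 - ((C + 3) + 0) = 3 - ((3 + C) + 0) = 3 - (3 + C) = 3 + (-3 - C) = -C)
l + o(Q(1)) = 37514 - 1*1 = 37514 - 1 = 37513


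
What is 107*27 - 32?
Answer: 2857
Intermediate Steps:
107*27 - 32 = 2889 - 32 = 2857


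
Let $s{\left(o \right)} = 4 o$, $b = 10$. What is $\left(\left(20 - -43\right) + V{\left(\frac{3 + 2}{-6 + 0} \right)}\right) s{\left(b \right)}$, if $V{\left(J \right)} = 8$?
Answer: $2840$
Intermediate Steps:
$\left(\left(20 - -43\right) + V{\left(\frac{3 + 2}{-6 + 0} \right)}\right) s{\left(b \right)} = \left(\left(20 - -43\right) + 8\right) 4 \cdot 10 = \left(\left(20 + 43\right) + 8\right) 40 = \left(63 + 8\right) 40 = 71 \cdot 40 = 2840$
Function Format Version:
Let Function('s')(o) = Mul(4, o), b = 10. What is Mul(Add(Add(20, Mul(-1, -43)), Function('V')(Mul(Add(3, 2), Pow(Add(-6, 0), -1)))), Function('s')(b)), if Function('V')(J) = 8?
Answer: 2840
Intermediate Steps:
Mul(Add(Add(20, Mul(-1, -43)), Function('V')(Mul(Add(3, 2), Pow(Add(-6, 0), -1)))), Function('s')(b)) = Mul(Add(Add(20, Mul(-1, -43)), 8), Mul(4, 10)) = Mul(Add(Add(20, 43), 8), 40) = Mul(Add(63, 8), 40) = Mul(71, 40) = 2840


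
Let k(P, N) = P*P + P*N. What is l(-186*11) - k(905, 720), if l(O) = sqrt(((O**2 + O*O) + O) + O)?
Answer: -1470625 + 2*sqrt(2092035) ≈ -1.4677e+6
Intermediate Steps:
l(O) = sqrt(2*O + 2*O**2) (l(O) = sqrt(((O**2 + O**2) + O) + O) = sqrt((2*O**2 + O) + O) = sqrt((O + 2*O**2) + O) = sqrt(2*O + 2*O**2))
k(P, N) = P**2 + N*P
l(-186*11) - k(905, 720) = sqrt(2)*sqrt((-186*11)*(1 - 186*11)) - 905*(720 + 905) = sqrt(2)*sqrt(-2046*(1 - 2046)) - 905*1625 = sqrt(2)*sqrt(-2046*(-2045)) - 1*1470625 = sqrt(2)*sqrt(4184070) - 1470625 = 2*sqrt(2092035) - 1470625 = -1470625 + 2*sqrt(2092035)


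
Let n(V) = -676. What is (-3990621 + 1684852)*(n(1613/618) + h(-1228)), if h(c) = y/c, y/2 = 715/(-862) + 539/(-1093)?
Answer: 2937098635327837/1884332 ≈ 1.5587e+9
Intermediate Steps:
y = -1246113/471083 (y = 2*(715/(-862) + 539/(-1093)) = 2*(715*(-1/862) + 539*(-1/1093)) = 2*(-715/862 - 539/1093) = 2*(-1246113/942166) = -1246113/471083 ≈ -2.6452)
h(c) = -1246113/(471083*c)
(-3990621 + 1684852)*(n(1613/618) + h(-1228)) = (-3990621 + 1684852)*(-676 - 1246113/471083/(-1228)) = -2305769*(-676 - 1246113/471083*(-1/1228)) = -2305769*(-676 + 4059/1884332) = -2305769*(-1273804373/1884332) = 2937098635327837/1884332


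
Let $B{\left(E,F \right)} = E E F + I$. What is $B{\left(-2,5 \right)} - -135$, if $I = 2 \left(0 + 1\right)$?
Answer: $157$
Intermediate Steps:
$I = 2$ ($I = 2 \cdot 1 = 2$)
$B{\left(E,F \right)} = 2 + F E^{2}$ ($B{\left(E,F \right)} = E E F + 2 = E^{2} F + 2 = F E^{2} + 2 = 2 + F E^{2}$)
$B{\left(-2,5 \right)} - -135 = \left(2 + 5 \left(-2\right)^{2}\right) - -135 = \left(2 + 5 \cdot 4\right) + 135 = \left(2 + 20\right) + 135 = 22 + 135 = 157$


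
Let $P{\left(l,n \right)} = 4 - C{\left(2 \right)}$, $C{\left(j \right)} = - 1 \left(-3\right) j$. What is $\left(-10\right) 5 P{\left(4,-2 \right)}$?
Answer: $100$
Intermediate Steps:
$C{\left(j \right)} = 3 j$ ($C{\left(j \right)} = - \left(-3\right) j = 3 j$)
$P{\left(l,n \right)} = -2$ ($P{\left(l,n \right)} = 4 - 3 \cdot 2 = 4 - 6 = -2$)
$\left(-10\right) 5 P{\left(4,-2 \right)} = \left(-10\right) 5 \left(-2\right) = \left(-50\right) \left(-2\right) = 100$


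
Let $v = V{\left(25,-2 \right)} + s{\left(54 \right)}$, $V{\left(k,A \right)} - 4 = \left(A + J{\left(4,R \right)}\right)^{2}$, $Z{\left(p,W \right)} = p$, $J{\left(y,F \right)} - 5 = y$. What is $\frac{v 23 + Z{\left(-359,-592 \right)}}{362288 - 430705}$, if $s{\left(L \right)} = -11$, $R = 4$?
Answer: $- \frac{607}{68417} \approx -0.0088721$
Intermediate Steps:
$J{\left(y,F \right)} = 5 + y$
$V{\left(k,A \right)} = 4 + \left(9 + A\right)^{2}$ ($V{\left(k,A \right)} = 4 + \left(A + \left(5 + 4\right)\right)^{2} = 4 + \left(A + 9\right)^{2} = 4 + \left(9 + A\right)^{2}$)
$v = 42$ ($v = \left(4 + \left(9 - 2\right)^{2}\right) - 11 = \left(4 + 7^{2}\right) - 11 = \left(4 + 49\right) - 11 = 53 - 11 = 42$)
$\frac{v 23 + Z{\left(-359,-592 \right)}}{362288 - 430705} = \frac{42 \cdot 23 - 359}{362288 - 430705} = \frac{966 - 359}{-68417} = 607 \left(- \frac{1}{68417}\right) = - \frac{607}{68417}$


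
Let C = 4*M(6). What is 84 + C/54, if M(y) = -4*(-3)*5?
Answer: 796/9 ≈ 88.444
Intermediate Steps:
M(y) = 60 (M(y) = 12*5 = 60)
C = 240 (C = 4*60 = 240)
84 + C/54 = 84 + 240/54 = 84 + (1/54)*240 = 84 + 40/9 = 796/9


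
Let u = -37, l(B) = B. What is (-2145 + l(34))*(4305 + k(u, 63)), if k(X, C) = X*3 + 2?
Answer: -8857756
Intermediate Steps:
k(X, C) = 2 + 3*X (k(X, C) = 3*X + 2 = 2 + 3*X)
(-2145 + l(34))*(4305 + k(u, 63)) = (-2145 + 34)*(4305 + (2 + 3*(-37))) = -2111*(4305 + (2 - 111)) = -2111*(4305 - 109) = -2111*4196 = -8857756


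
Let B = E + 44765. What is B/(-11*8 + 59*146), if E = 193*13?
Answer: 7879/1421 ≈ 5.5447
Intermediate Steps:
E = 2509
B = 47274 (B = 2509 + 44765 = 47274)
B/(-11*8 + 59*146) = 47274/(-11*8 + 59*146) = 47274/(-88 + 8614) = 47274/8526 = 47274*(1/8526) = 7879/1421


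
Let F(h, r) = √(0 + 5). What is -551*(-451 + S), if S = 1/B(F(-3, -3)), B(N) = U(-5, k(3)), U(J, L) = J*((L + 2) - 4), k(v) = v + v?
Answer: 4970571/20 ≈ 2.4853e+5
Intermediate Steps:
k(v) = 2*v
F(h, r) = √5
U(J, L) = J*(-2 + L) (U(J, L) = J*((2 + L) - 4) = J*(-2 + L))
B(N) = -20 (B(N) = -5*(-2 + 2*3) = -5*(-2 + 6) = -5*4 = -20)
S = -1/20 (S = 1/(-20) = -1/20 ≈ -0.050000)
-551*(-451 + S) = -551*(-451 - 1/20) = -551*(-9021/20) = 4970571/20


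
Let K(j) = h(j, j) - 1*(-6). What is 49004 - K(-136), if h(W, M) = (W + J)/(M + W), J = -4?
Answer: 3331829/68 ≈ 48998.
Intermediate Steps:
h(W, M) = (-4 + W)/(M + W) (h(W, M) = (W - 4)/(M + W) = (-4 + W)/(M + W))
K(j) = 6 + (-4 + j)/(2*j) (K(j) = (-4 + j)/(j + j) - 1*(-6) = (-4 + j)/((2*j)) + 6 = (1/(2*j))*(-4 + j) + 6 = (-4 + j)/(2*j) + 6 = 6 + (-4 + j)/(2*j))
49004 - K(-136) = 49004 - (13/2 - 2/(-136)) = 49004 - (13/2 - 2*(-1/136)) = 49004 - (13/2 + 1/68) = 49004 - 1*443/68 = 49004 - 443/68 = 3331829/68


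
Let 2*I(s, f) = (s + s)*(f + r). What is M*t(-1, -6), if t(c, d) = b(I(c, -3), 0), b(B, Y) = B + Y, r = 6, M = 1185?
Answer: -3555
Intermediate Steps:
I(s, f) = s*(6 + f) (I(s, f) = ((s + s)*(f + 6))/2 = ((2*s)*(6 + f))/2 = (2*s*(6 + f))/2 = s*(6 + f))
t(c, d) = 3*c (t(c, d) = c*(6 - 3) + 0 = c*3 + 0 = 3*c + 0 = 3*c)
M*t(-1, -6) = 1185*(3*(-1)) = 1185*(-3) = -3555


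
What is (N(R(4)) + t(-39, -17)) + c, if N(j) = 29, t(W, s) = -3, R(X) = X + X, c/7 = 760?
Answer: 5346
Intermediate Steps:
c = 5320 (c = 7*760 = 5320)
R(X) = 2*X
(N(R(4)) + t(-39, -17)) + c = (29 - 3) + 5320 = 26 + 5320 = 5346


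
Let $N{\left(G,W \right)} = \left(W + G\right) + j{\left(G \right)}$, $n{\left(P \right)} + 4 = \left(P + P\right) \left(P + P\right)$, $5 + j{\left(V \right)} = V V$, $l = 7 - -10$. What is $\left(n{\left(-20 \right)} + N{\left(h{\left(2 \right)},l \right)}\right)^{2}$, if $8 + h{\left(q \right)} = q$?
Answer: $2683044$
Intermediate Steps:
$h{\left(q \right)} = -8 + q$
$l = 17$ ($l = 7 + 10 = 17$)
$j{\left(V \right)} = -5 + V^{2}$ ($j{\left(V \right)} = -5 + V V = -5 + V^{2}$)
$n{\left(P \right)} = -4 + 4 P^{2}$ ($n{\left(P \right)} = -4 + \left(P + P\right) \left(P + P\right) = -4 + 2 P 2 P = -4 + 4 P^{2}$)
$N{\left(G,W \right)} = -5 + G + W + G^{2}$ ($N{\left(G,W \right)} = \left(W + G\right) + \left(-5 + G^{2}\right) = \left(G + W\right) + \left(-5 + G^{2}\right) = -5 + G + W + G^{2}$)
$\left(n{\left(-20 \right)} + N{\left(h{\left(2 \right)},l \right)}\right)^{2} = \left(\left(-4 + 4 \left(-20\right)^{2}\right) + \left(-5 + \left(-8 + 2\right) + 17 + \left(-8 + 2\right)^{2}\right)\right)^{2} = \left(\left(-4 + 4 \cdot 400\right) + \left(-5 - 6 + 17 + \left(-6\right)^{2}\right)\right)^{2} = \left(\left(-4 + 1600\right) + \left(-5 - 6 + 17 + 36\right)\right)^{2} = \left(1596 + 42\right)^{2} = 1638^{2} = 2683044$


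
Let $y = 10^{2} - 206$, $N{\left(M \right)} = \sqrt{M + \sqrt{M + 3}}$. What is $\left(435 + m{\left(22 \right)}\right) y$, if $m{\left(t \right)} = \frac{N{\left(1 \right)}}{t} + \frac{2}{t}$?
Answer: $- \frac{507316}{11} - \frac{53 \sqrt{3}}{11} \approx -46128.0$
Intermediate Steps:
$N{\left(M \right)} = \sqrt{M + \sqrt{3 + M}}$
$m{\left(t \right)} = \frac{2}{t} + \frac{\sqrt{3}}{t}$ ($m{\left(t \right)} = \frac{\sqrt{1 + \sqrt{3 + 1}}}{t} + \frac{2}{t} = \frac{\sqrt{1 + \sqrt{4}}}{t} + \frac{2}{t} = \frac{\sqrt{1 + 2}}{t} + \frac{2}{t} = \frac{\sqrt{3}}{t} + \frac{2}{t} = \frac{2}{t} + \frac{\sqrt{3}}{t}$)
$y = -106$ ($y = 100 - 206 = -106$)
$\left(435 + m{\left(22 \right)}\right) y = \left(435 + \frac{2 + \sqrt{3}}{22}\right) \left(-106\right) = \left(435 + \left(\frac{1}{11} + \frac{\sqrt{3}}{22}\right)\right) \left(-106\right) = \left(\frac{4786}{11} + \frac{\sqrt{3}}{22}\right) \left(-106\right) = - \frac{507316}{11} - \frac{53 \sqrt{3}}{11}$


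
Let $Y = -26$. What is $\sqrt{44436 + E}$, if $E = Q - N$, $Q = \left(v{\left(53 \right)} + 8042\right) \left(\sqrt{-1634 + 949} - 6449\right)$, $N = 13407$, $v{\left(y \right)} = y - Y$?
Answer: $\sqrt{-52341300 + 8121 i \sqrt{685}} \approx 14.69 + 7234.7 i$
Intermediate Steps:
$v{\left(y \right)} = 26 + y$ ($v{\left(y \right)} = y - -26 = y + 26 = 26 + y$)
$Q = -52372329 + 8121 i \sqrt{685}$ ($Q = \left(\left(26 + 53\right) + 8042\right) \left(\sqrt{-1634 + 949} - 6449\right) = \left(79 + 8042\right) \left(\sqrt{-685} - 6449\right) = 8121 \left(i \sqrt{685} - 6449\right) = 8121 \left(-6449 + i \sqrt{685}\right) = -52372329 + 8121 i \sqrt{685} \approx -5.2372 \cdot 10^{7} + 2.1255 \cdot 10^{5} i$)
$E = -52385736 + 8121 i \sqrt{685}$ ($E = \left(-52372329 + 8121 i \sqrt{685}\right) - 13407 = -52385736 + 8121 i \sqrt{685} \approx -5.2386 \cdot 10^{7} + 2.1255 \cdot 10^{5} i$)
$\sqrt{44436 + E} = \sqrt{44436 - \left(52385736 - 8121 i \sqrt{685}\right)} = \sqrt{-52341300 + 8121 i \sqrt{685}}$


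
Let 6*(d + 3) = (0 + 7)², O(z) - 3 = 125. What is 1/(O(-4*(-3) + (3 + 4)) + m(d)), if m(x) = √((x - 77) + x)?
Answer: 48/6169 - 5*I*√6/24676 ≈ 0.0077808 - 0.00049633*I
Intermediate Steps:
O(z) = 128 (O(z) = 3 + 125 = 128)
d = 31/6 (d = -3 + (0 + 7)²/6 = -3 + (⅙)*7² = -3 + (⅙)*49 = -3 + 49/6 = 31/6 ≈ 5.1667)
m(x) = √(-77 + 2*x) (m(x) = √((-77 + x) + x) = √(-77 + 2*x))
1/(O(-4*(-3) + (3 + 4)) + m(d)) = 1/(128 + √(-77 + 2*(31/6))) = 1/(128 + √(-77 + 31/3)) = 1/(128 + √(-200/3)) = 1/(128 + 10*I*√6/3)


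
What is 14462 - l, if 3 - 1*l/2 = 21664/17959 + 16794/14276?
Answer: 926872459331/64095671 ≈ 14461.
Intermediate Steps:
l = 79134671/64095671 (l = 6 - 2*(21664/17959 + 16794/14276) = 6 - 2*(21664*(1/17959) + 16794*(1/14276)) = 6 - 2*(21664/17959 + 8397/7138) = 6 - 2*305439355/128191342 = 6 - 305439355/64095671 = 79134671/64095671 ≈ 1.2346)
14462 - l = 14462 - 1*79134671/64095671 = 14462 - 79134671/64095671 = 926872459331/64095671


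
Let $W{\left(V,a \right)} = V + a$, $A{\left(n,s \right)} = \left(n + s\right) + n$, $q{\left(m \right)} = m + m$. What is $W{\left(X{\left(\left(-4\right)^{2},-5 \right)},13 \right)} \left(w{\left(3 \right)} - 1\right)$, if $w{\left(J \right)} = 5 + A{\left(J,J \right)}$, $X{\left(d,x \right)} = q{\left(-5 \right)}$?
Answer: $39$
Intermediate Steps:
$q{\left(m \right)} = 2 m$
$A{\left(n,s \right)} = s + 2 n$
$X{\left(d,x \right)} = -10$ ($X{\left(d,x \right)} = 2 \left(-5\right) = -10$)
$w{\left(J \right)} = 5 + 3 J$ ($w{\left(J \right)} = 5 + \left(J + 2 J\right) = 5 + 3 J$)
$W{\left(X{\left(\left(-4\right)^{2},-5 \right)},13 \right)} \left(w{\left(3 \right)} - 1\right) = \left(-10 + 13\right) \left(\left(5 + 3 \cdot 3\right) - 1\right) = 3 \left(\left(5 + 9\right) - 1\right) = 3 \left(14 - 1\right) = 3 \cdot 13 = 39$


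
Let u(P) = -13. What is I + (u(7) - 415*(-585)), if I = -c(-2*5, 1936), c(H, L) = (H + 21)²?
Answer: 242641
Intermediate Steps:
c(H, L) = (21 + H)²
I = -121 (I = -(21 - 2*5)² = -(21 - 10)² = -1*11² = -1*121 = -121)
I + (u(7) - 415*(-585)) = -121 + (-13 - 415*(-585)) = -121 + (-13 + 242775) = -121 + 242762 = 242641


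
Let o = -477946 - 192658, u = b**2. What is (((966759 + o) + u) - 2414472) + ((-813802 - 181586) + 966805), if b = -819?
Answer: -1476139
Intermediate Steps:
u = 670761 (u = (-819)**2 = 670761)
o = -670604
(((966759 + o) + u) - 2414472) + ((-813802 - 181586) + 966805) = (((966759 - 670604) + 670761) - 2414472) + ((-813802 - 181586) + 966805) = ((296155 + 670761) - 2414472) + (-995388 + 966805) = (966916 - 2414472) - 28583 = -1447556 - 28583 = -1476139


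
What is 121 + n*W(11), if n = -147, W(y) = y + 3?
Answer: -1937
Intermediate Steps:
W(y) = 3 + y
121 + n*W(11) = 121 - 147*(3 + 11) = 121 - 147*14 = 121 - 2058 = -1937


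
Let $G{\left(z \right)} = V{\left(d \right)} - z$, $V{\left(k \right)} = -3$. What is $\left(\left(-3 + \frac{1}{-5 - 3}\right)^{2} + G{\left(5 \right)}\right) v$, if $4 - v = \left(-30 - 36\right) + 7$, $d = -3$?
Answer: $\frac{7119}{64} \approx 111.23$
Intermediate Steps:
$G{\left(z \right)} = -3 - z$
$v = 63$ ($v = 4 - \left(\left(-30 - 36\right) + 7\right) = 4 - \left(-66 + 7\right) = 4 - -59 = 4 + 59 = 63$)
$\left(\left(-3 + \frac{1}{-5 - 3}\right)^{2} + G{\left(5 \right)}\right) v = \left(\left(-3 + \frac{1}{-5 - 3}\right)^{2} - 8\right) 63 = \left(\left(-3 + \frac{1}{-8}\right)^{2} - 8\right) 63 = \left(\left(-3 - \frac{1}{8}\right)^{2} - 8\right) 63 = \left(\left(- \frac{25}{8}\right)^{2} - 8\right) 63 = \left(\frac{625}{64} - 8\right) 63 = \frac{113}{64} \cdot 63 = \frac{7119}{64}$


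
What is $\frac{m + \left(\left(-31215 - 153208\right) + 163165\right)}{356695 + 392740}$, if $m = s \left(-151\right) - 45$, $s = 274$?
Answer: $- \frac{62677}{749435} \approx -0.083632$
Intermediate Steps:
$m = -41419$ ($m = 274 \left(-151\right) - 45 = -41374 - 45 = -41419$)
$\frac{m + \left(\left(-31215 - 153208\right) + 163165\right)}{356695 + 392740} = \frac{-41419 + \left(\left(-31215 - 153208\right) + 163165\right)}{356695 + 392740} = \frac{-41419 + \left(-184423 + 163165\right)}{749435} = \left(-41419 - 21258\right) \frac{1}{749435} = \left(-62677\right) \frac{1}{749435} = - \frac{62677}{749435}$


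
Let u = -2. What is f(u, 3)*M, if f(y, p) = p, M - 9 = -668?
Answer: -1977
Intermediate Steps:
M = -659 (M = 9 - 668 = -659)
f(u, 3)*M = 3*(-659) = -1977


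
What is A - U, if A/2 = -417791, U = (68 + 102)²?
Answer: -864482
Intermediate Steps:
U = 28900 (U = 170² = 28900)
A = -835582 (A = 2*(-417791) = -835582)
A - U = -835582 - 1*28900 = -835582 - 28900 = -864482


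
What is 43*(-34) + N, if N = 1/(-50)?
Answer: -73101/50 ≈ -1462.0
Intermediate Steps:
N = -1/50 ≈ -0.020000
43*(-34) + N = 43*(-34) - 1/50 = -1462 - 1/50 = -73101/50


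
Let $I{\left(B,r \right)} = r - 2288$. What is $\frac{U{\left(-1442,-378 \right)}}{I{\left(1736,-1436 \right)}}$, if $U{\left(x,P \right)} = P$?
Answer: $\frac{27}{266} \approx 0.1015$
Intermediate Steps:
$I{\left(B,r \right)} = -2288 + r$
$\frac{U{\left(-1442,-378 \right)}}{I{\left(1736,-1436 \right)}} = - \frac{378}{-2288 - 1436} = - \frac{378}{-3724} = \left(-378\right) \left(- \frac{1}{3724}\right) = \frac{27}{266}$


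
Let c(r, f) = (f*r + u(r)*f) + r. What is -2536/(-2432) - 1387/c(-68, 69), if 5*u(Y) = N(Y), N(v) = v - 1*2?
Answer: 1118395/870352 ≈ 1.2850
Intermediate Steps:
N(v) = -2 + v (N(v) = v - 2 = -2 + v)
u(Y) = -⅖ + Y/5 (u(Y) = (-2 + Y)/5 = -⅖ + Y/5)
c(r, f) = r + f*r + f*(-⅖ + r/5) (c(r, f) = (f*r + (-⅖ + r/5)*f) + r = (f*r + f*(-⅖ + r/5)) + r = r + f*r + f*(-⅖ + r/5))
-2536/(-2432) - 1387/c(-68, 69) = -2536/(-2432) - 1387/(-68 + 69*(-68) + (⅕)*69*(-2 - 68)) = -2536*(-1/2432) - 1387/(-68 - 4692 + (⅕)*69*(-70)) = 317/304 - 1387/(-68 - 4692 - 966) = 317/304 - 1387/(-5726) = 317/304 - 1387*(-1/5726) = 317/304 + 1387/5726 = 1118395/870352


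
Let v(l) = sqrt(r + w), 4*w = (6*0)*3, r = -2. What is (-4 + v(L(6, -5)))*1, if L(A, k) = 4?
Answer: -4 + I*sqrt(2) ≈ -4.0 + 1.4142*I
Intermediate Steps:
w = 0 (w = ((6*0)*3)/4 = (0*3)/4 = (1/4)*0 = 0)
v(l) = I*sqrt(2) (v(l) = sqrt(-2 + 0) = sqrt(-2) = I*sqrt(2))
(-4 + v(L(6, -5)))*1 = (-4 + I*sqrt(2))*1 = -4 + I*sqrt(2)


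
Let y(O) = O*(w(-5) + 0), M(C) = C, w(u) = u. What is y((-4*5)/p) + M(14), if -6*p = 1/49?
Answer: -29386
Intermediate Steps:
p = -1/294 (p = -⅙/49 = -⅙*1/49 = -1/294 ≈ -0.0034014)
y(O) = -5*O (y(O) = O*(-5 + 0) = O*(-5) = -5*O)
y((-4*5)/p) + M(14) = -5*(-4*5)/(-1/294) + 14 = -(-100)*(-294) + 14 = -5*5880 + 14 = -29400 + 14 = -29386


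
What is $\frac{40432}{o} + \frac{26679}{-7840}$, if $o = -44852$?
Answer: $- \frac{378398347}{87909920} \approx -4.3044$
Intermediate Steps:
$\frac{40432}{o} + \frac{26679}{-7840} = \frac{40432}{-44852} + \frac{26679}{-7840} = 40432 \left(- \frac{1}{44852}\right) + 26679 \left(- \frac{1}{7840}\right) = - \frac{10108}{11213} - \frac{26679}{7840} = - \frac{378398347}{87909920}$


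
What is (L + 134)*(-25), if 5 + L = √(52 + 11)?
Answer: -3225 - 75*√7 ≈ -3423.4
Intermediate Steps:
L = -5 + 3*√7 (L = -5 + √(52 + 11) = -5 + √63 = -5 + 3*√7 ≈ 2.9373)
(L + 134)*(-25) = ((-5 + 3*√7) + 134)*(-25) = (129 + 3*√7)*(-25) = -3225 - 75*√7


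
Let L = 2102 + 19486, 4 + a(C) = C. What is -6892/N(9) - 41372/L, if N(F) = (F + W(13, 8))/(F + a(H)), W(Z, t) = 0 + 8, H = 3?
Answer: -297744823/91749 ≈ -3245.2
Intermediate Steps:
a(C) = -4 + C
W(Z, t) = 8
L = 21588
N(F) = (8 + F)/(-1 + F) (N(F) = (F + 8)/(F + (-4 + 3)) = (8 + F)/(F - 1) = (8 + F)/(-1 + F))
-6892/N(9) - 41372/L = -6892*(-1 + 9)/(8 + 9) - 41372/21588 = -6892/(17/8) - 41372*1/21588 = -6892/((⅛)*17) - 10343/5397 = -6892/17/8 - 10343/5397 = -6892*8/17 - 10343/5397 = -55136/17 - 10343/5397 = -297744823/91749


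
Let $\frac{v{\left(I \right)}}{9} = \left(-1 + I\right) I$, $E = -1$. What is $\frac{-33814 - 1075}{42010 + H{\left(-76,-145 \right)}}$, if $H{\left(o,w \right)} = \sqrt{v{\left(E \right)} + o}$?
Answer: $- \frac{732843445}{882420079} + \frac{34889 i \sqrt{58}}{1764840158} \approx -0.83049 + 0.00015056 i$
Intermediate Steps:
$v{\left(I \right)} = 9 I \left(-1 + I\right)$ ($v{\left(I \right)} = 9 \left(-1 + I\right) I = 9 I \left(-1 + I\right)$)
$H{\left(o,w \right)} = \sqrt{18 + o}$ ($H{\left(o,w \right)} = \sqrt{9 \left(-1\right) \left(-1 - 1\right) + o} = \sqrt{9 \left(-1\right) \left(-2\right) + o} = \sqrt{18 + o}$)
$\frac{-33814 - 1075}{42010 + H{\left(-76,-145 \right)}} = \frac{-33814 - 1075}{42010 + \sqrt{18 - 76}} = - \frac{34889}{42010 + \sqrt{-58}} = - \frac{34889}{42010 + i \sqrt{58}}$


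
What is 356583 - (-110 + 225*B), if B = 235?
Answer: 303818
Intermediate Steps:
356583 - (-110 + 225*B) = 356583 - (-110 + 225*235) = 356583 - (-110 + 52875) = 356583 - 1*52765 = 356583 - 52765 = 303818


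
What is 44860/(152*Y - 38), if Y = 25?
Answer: 22430/1881 ≈ 11.925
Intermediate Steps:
44860/(152*Y - 38) = 44860/(152*25 - 38) = 44860/(3800 - 38) = 44860/3762 = 44860*(1/3762) = 22430/1881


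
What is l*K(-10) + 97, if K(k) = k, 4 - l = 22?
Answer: 277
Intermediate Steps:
l = -18 (l = 4 - 1*22 = 4 - 22 = -18)
l*K(-10) + 97 = -18*(-10) + 97 = 180 + 97 = 277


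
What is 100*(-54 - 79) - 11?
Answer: -13311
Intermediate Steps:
100*(-54 - 79) - 11 = 100*(-133) - 11 = -13300 - 11 = -13311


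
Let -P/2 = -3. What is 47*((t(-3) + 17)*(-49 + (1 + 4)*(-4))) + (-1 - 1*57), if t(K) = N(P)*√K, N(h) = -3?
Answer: -55189 + 9729*I*√3 ≈ -55189.0 + 16851.0*I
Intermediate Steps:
P = 6 (P = -2*(-3) = 6)
t(K) = -3*√K
47*((t(-3) + 17)*(-49 + (1 + 4)*(-4))) + (-1 - 1*57) = 47*((-3*I*√3 + 17)*(-49 + (1 + 4)*(-4))) + (-1 - 1*57) = 47*((-3*I*√3 + 17)*(-49 + 5*(-4))) + (-1 - 57) = 47*((-3*I*√3 + 17)*(-49 - 20)) - 58 = 47*((17 - 3*I*√3)*(-69)) - 58 = 47*(-1173 + 207*I*√3) - 58 = (-55131 + 9729*I*√3) - 58 = -55189 + 9729*I*√3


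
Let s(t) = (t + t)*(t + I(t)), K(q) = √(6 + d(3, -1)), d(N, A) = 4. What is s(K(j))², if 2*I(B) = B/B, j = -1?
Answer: 410 + 40*√10 ≈ 536.49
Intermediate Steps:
I(B) = ½ (I(B) = (B/B)/2 = (½)*1 = ½)
K(q) = √10 (K(q) = √(6 + 4) = √10)
s(t) = 2*t*(½ + t) (s(t) = (t + t)*(t + ½) = (2*t)*(½ + t) = 2*t*(½ + t))
s(K(j))² = (√10*(1 + 2*√10))² = 10*(1 + 2*√10)²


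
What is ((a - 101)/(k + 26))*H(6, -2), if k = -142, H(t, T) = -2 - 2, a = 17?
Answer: -84/29 ≈ -2.8966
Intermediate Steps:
H(t, T) = -4
((a - 101)/(k + 26))*H(6, -2) = ((17 - 101)/(-142 + 26))*(-4) = -84/(-116)*(-4) = -84*(-1/116)*(-4) = (21/29)*(-4) = -84/29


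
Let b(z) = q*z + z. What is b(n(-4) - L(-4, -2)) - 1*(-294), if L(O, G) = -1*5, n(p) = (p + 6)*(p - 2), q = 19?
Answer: 154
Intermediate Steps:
n(p) = (-2 + p)*(6 + p) (n(p) = (6 + p)*(-2 + p) = (-2 + p)*(6 + p))
L(O, G) = -5
b(z) = 20*z (b(z) = 19*z + z = 20*z)
b(n(-4) - L(-4, -2)) - 1*(-294) = 20*((-12 + (-4)**2 + 4*(-4)) - 1*(-5)) - 1*(-294) = 20*((-12 + 16 - 16) + 5) + 294 = 20*(-12 + 5) + 294 = 20*(-7) + 294 = -140 + 294 = 154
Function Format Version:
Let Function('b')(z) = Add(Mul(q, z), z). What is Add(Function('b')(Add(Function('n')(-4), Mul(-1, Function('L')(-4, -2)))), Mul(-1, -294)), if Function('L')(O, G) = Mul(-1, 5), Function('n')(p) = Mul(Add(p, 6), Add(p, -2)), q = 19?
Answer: 154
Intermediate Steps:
Function('n')(p) = Mul(Add(-2, p), Add(6, p)) (Function('n')(p) = Mul(Add(6, p), Add(-2, p)) = Mul(Add(-2, p), Add(6, p)))
Function('L')(O, G) = -5
Function('b')(z) = Mul(20, z) (Function('b')(z) = Add(Mul(19, z), z) = Mul(20, z))
Add(Function('b')(Add(Function('n')(-4), Mul(-1, Function('L')(-4, -2)))), Mul(-1, -294)) = Add(Mul(20, Add(Add(-12, Pow(-4, 2), Mul(4, -4)), Mul(-1, -5))), Mul(-1, -294)) = Add(Mul(20, Add(Add(-12, 16, -16), 5)), 294) = Add(Mul(20, Add(-12, 5)), 294) = Add(Mul(20, -7), 294) = Add(-140, 294) = 154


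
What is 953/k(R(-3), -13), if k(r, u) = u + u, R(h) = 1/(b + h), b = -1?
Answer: -953/26 ≈ -36.654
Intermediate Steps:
R(h) = 1/(-1 + h)
k(r, u) = 2*u
953/k(R(-3), -13) = 953/((2*(-13))) = 953/(-26) = 953*(-1/26) = -953/26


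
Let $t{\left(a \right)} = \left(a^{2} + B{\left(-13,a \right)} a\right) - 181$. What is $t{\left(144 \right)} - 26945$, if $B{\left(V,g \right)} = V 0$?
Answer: $-6390$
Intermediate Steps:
$B{\left(V,g \right)} = 0$
$t{\left(a \right)} = -181 + a^{2}$ ($t{\left(a \right)} = \left(a^{2} + 0 a\right) - 181 = \left(a^{2} + 0\right) - 181 = a^{2} - 181 = -181 + a^{2}$)
$t{\left(144 \right)} - 26945 = \left(-181 + 144^{2}\right) - 26945 = \left(-181 + 20736\right) - 26945 = 20555 - 26945 = -6390$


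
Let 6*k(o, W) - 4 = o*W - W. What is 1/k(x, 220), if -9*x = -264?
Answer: 9/9356 ≈ 0.00096195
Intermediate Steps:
x = 88/3 (x = -1/9*(-264) = 88/3 ≈ 29.333)
k(o, W) = 2/3 - W/6 + W*o/6 (k(o, W) = 2/3 + (o*W - W)/6 = 2/3 + (W*o - W)/6 = 2/3 + (-W + W*o)/6 = 2/3 + (-W/6 + W*o/6) = 2/3 - W/6 + W*o/6)
1/k(x, 220) = 1/(2/3 - 1/6*220 + (1/6)*220*(88/3)) = 1/(2/3 - 110/3 + 9680/9) = 1/(9356/9) = 9/9356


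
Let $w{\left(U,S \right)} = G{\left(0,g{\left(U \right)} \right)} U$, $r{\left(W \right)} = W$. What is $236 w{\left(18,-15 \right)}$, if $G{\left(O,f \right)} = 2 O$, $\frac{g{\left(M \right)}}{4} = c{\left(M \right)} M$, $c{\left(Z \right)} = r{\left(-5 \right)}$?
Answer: $0$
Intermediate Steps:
$c{\left(Z \right)} = -5$
$g{\left(M \right)} = - 20 M$ ($g{\left(M \right)} = 4 \left(- 5 M\right) = - 20 M$)
$w{\left(U,S \right)} = 0$ ($w{\left(U,S \right)} = 2 \cdot 0 U = 0 U = 0$)
$236 w{\left(18,-15 \right)} = 236 \cdot 0 = 0$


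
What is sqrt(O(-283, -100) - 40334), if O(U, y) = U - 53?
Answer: 7*I*sqrt(830) ≈ 201.67*I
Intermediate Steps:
O(U, y) = -53 + U
sqrt(O(-283, -100) - 40334) = sqrt((-53 - 283) - 40334) = sqrt(-336 - 40334) = sqrt(-40670) = 7*I*sqrt(830)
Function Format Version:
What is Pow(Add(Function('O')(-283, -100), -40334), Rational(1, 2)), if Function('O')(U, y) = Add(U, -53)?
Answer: Mul(7, I, Pow(830, Rational(1, 2))) ≈ Mul(201.67, I)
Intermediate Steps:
Function('O')(U, y) = Add(-53, U)
Pow(Add(Function('O')(-283, -100), -40334), Rational(1, 2)) = Pow(Add(Add(-53, -283), -40334), Rational(1, 2)) = Pow(Add(-336, -40334), Rational(1, 2)) = Pow(-40670, Rational(1, 2)) = Mul(7, I, Pow(830, Rational(1, 2)))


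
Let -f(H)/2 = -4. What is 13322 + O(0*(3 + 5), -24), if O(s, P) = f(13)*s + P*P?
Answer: 13898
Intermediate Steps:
f(H) = 8 (f(H) = -2*(-4) = 8)
O(s, P) = P**2 + 8*s (O(s, P) = 8*s + P*P = 8*s + P**2 = P**2 + 8*s)
13322 + O(0*(3 + 5), -24) = 13322 + ((-24)**2 + 8*(0*(3 + 5))) = 13322 + (576 + 8*(0*8)) = 13322 + (576 + 8*0) = 13322 + (576 + 0) = 13322 + 576 = 13898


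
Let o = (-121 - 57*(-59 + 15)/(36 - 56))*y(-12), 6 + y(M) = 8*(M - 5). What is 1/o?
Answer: 5/174944 ≈ 2.8581e-5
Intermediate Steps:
y(M) = -46 + 8*M (y(M) = -6 + 8*(M - 5) = -6 + 8*(-5 + M) = -6 + (-40 + 8*M) = -46 + 8*M)
o = 174944/5 (o = (-121 - 57*(-59 + 15)/(36 - 56))*(-46 + 8*(-12)) = (-121 - 57/((-20/(-44))))*(-46 - 96) = (-121 - 57/((-20*(-1/44))))*(-142) = (-121 - 57/5/11)*(-142) = (-121 - 57*11/5)*(-142) = (-121 - 627/5)*(-142) = -1232/5*(-142) = 174944/5 ≈ 34989.)
1/o = 1/(174944/5) = 5/174944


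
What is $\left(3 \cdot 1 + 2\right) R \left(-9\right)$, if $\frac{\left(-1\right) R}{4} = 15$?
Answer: $2700$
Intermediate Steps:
$R = -60$ ($R = \left(-4\right) 15 = -60$)
$\left(3 \cdot 1 + 2\right) R \left(-9\right) = \left(3 \cdot 1 + 2\right) \left(-60\right) \left(-9\right) = \left(3 + 2\right) \left(-60\right) \left(-9\right) = 5 \left(-60\right) \left(-9\right) = \left(-300\right) \left(-9\right) = 2700$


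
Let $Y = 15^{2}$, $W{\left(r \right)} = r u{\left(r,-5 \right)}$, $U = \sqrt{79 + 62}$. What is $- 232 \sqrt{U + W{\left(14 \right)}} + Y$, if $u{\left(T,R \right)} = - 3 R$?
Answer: $225 - 232 \sqrt{210 + \sqrt{141}} \approx -3230.7$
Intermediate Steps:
$U = \sqrt{141} \approx 11.874$
$W{\left(r \right)} = 15 r$ ($W{\left(r \right)} = r \left(\left(-3\right) \left(-5\right)\right) = r 15 = 15 r$)
$Y = 225$
$- 232 \sqrt{U + W{\left(14 \right)}} + Y = - 232 \sqrt{\sqrt{141} + 15 \cdot 14} + 225 = - 232 \sqrt{\sqrt{141} + 210} + 225 = - 232 \sqrt{210 + \sqrt{141}} + 225 = 225 - 232 \sqrt{210 + \sqrt{141}}$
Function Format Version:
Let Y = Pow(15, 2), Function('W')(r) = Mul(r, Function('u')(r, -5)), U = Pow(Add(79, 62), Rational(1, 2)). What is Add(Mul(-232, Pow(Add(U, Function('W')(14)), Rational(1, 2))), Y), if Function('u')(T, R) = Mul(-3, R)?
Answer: Add(225, Mul(-232, Pow(Add(210, Pow(141, Rational(1, 2))), Rational(1, 2)))) ≈ -3230.7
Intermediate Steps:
U = Pow(141, Rational(1, 2)) ≈ 11.874
Function('W')(r) = Mul(15, r) (Function('W')(r) = Mul(r, Mul(-3, -5)) = Mul(r, 15) = Mul(15, r))
Y = 225
Add(Mul(-232, Pow(Add(U, Function('W')(14)), Rational(1, 2))), Y) = Add(Mul(-232, Pow(Add(Pow(141, Rational(1, 2)), Mul(15, 14)), Rational(1, 2))), 225) = Add(Mul(-232, Pow(Add(Pow(141, Rational(1, 2)), 210), Rational(1, 2))), 225) = Add(Mul(-232, Pow(Add(210, Pow(141, Rational(1, 2))), Rational(1, 2))), 225) = Add(225, Mul(-232, Pow(Add(210, Pow(141, Rational(1, 2))), Rational(1, 2))))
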